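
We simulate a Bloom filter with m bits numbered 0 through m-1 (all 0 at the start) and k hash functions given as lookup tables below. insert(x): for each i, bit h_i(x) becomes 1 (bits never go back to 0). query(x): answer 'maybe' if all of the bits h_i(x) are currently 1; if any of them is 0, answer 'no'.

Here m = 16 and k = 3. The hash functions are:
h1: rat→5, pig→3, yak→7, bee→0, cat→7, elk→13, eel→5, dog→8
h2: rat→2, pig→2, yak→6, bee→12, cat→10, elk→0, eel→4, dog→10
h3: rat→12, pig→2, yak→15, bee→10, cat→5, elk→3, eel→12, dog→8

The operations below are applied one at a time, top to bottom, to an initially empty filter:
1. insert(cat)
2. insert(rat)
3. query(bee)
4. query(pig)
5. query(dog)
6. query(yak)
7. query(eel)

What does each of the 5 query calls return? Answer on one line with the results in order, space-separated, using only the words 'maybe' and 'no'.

Answer: no no no no no

Derivation:
Start: bits=0000000000000000
Op 1: insert cat -> sets bits 5 7 10 -> bits=0000010100100000
Op 2: insert rat -> sets bits 2 5 12 -> bits=0010010100101000
Op 3: query bee -> checks bit0=0, bit10=1, bit12=1 (has a 0) -> no
Op 4: query pig -> checks bit2=1, bit3=0 (has a 0) -> no
Op 5: query dog -> checks bit8=0, bit10=1 (has a 0) -> no
Op 6: query yak -> checks bit6=0, bit7=1, bit15=0 (has a 0) -> no
Op 7: query eel -> checks bit4=0, bit5=1, bit12=1 (has a 0) -> no
Query results in order: no no no no no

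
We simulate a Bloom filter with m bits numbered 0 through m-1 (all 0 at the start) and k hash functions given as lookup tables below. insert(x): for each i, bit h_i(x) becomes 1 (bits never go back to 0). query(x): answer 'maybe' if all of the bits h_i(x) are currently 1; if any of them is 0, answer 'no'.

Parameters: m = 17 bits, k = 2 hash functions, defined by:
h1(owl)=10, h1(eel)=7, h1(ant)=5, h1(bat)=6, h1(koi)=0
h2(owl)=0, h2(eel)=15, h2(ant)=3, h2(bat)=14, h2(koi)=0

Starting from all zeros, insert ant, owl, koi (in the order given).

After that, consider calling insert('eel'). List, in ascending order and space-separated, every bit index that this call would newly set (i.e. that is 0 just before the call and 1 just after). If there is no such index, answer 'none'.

Start: bits=00000000000000000
After insert 'ant': sets bits 3 5 -> bits=00010100000000000
After insert 'owl': sets bits 0 10 -> bits=10010100001000000
After insert 'koi': sets bits 0 -> bits=10010100001000000
insert 'eel' would touch bits 7 15; currently bit7=0, bit15=0
Bits that are 0 among those (would change 0->1): 7 15

Answer: 7 15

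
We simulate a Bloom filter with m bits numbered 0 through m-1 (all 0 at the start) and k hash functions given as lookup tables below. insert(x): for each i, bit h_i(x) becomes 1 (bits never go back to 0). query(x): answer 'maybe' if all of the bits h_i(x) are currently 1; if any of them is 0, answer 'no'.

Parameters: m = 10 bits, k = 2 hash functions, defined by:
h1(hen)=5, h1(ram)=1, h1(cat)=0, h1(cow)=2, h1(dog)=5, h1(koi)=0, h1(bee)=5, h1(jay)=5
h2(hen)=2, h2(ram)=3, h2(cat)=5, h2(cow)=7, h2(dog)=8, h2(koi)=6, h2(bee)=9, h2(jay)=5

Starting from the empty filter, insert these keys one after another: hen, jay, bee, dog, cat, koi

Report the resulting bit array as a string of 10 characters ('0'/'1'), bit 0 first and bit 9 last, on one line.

Answer: 1010011011

Derivation:
Start: bits=0000000000
After insert 'hen': sets bits 2 5 -> bits=0010010000
After insert 'jay': sets bits 5 -> bits=0010010000
After insert 'bee': sets bits 5 9 -> bits=0010010001
After insert 'dog': sets bits 5 8 -> bits=0010010011
After insert 'cat': sets bits 0 5 -> bits=1010010011
After insert 'koi': sets bits 0 6 -> bits=1010011011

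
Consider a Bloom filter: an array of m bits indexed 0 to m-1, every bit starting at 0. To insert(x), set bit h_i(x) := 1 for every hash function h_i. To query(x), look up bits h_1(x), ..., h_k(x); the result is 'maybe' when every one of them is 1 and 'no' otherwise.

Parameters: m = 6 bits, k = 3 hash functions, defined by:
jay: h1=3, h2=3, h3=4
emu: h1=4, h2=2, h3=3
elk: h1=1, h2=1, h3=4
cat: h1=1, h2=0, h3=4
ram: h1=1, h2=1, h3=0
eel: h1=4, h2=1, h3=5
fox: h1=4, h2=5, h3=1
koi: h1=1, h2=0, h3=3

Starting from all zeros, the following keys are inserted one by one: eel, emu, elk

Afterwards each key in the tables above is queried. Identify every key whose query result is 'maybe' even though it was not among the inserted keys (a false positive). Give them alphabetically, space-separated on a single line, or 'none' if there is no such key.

Answer: fox jay

Derivation:
Start: bits=000000
After insert 'eel': sets bits 1 4 5 -> bits=010011
After insert 'emu': sets bits 2 3 4 -> bits=011111
After insert 'elk': sets bits 1 4 -> bits=011111
Not inserted: cat fox jay koi ram — query each against bits=011111:
query cat: checks bit0=0, bit1=1, bit4=1 (has a 0) -> no => not a false positive
query fox: checks bit1=1, bit4=1, bit5=1 (all 1) -> maybe => FALSE POSITIVE
query jay: checks bit3=1, bit4=1 (all 1) -> maybe => FALSE POSITIVE
query koi: checks bit0=0, bit1=1, bit3=1 (has a 0) -> no => not a false positive
query ram: checks bit0=0, bit1=1 (has a 0) -> no => not a false positive
False positives (alphabetical): fox jay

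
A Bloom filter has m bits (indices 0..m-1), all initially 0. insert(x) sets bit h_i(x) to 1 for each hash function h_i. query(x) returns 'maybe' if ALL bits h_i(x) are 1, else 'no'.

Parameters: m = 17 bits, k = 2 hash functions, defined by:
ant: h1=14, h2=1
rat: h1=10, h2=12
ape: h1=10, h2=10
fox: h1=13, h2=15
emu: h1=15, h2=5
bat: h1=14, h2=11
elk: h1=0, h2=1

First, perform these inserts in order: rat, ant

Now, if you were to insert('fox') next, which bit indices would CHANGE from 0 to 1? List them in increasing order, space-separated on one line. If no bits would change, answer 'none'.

Answer: 13 15

Derivation:
Start: bits=00000000000000000
After insert 'rat': sets bits 10 12 -> bits=00000000001010000
After insert 'ant': sets bits 1 14 -> bits=01000000001010100
insert 'fox' would touch bits 13 15; currently bit13=0, bit15=0
Bits that are 0 among those (would change 0->1): 13 15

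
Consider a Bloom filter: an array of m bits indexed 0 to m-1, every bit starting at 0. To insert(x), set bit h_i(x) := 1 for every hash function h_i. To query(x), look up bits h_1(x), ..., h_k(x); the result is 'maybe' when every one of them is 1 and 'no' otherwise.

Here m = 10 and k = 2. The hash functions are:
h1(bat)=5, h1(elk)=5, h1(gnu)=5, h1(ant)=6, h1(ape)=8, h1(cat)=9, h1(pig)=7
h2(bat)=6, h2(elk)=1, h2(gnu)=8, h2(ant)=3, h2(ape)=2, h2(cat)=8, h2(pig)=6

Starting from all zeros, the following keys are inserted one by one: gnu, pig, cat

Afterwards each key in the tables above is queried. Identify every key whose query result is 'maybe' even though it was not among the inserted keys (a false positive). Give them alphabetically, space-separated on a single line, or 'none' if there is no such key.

Answer: bat

Derivation:
Start: bits=0000000000
After insert 'gnu': sets bits 5 8 -> bits=0000010010
After insert 'pig': sets bits 6 7 -> bits=0000011110
After insert 'cat': sets bits 8 9 -> bits=0000011111
Not inserted: ant ape bat elk — query each against bits=0000011111:
query ant: checks bit3=0, bit6=1 (has a 0) -> no => not a false positive
query ape: checks bit2=0, bit8=1 (has a 0) -> no => not a false positive
query bat: checks bit5=1, bit6=1 (all 1) -> maybe => FALSE POSITIVE
query elk: checks bit1=0, bit5=1 (has a 0) -> no => not a false positive
False positives (alphabetical): bat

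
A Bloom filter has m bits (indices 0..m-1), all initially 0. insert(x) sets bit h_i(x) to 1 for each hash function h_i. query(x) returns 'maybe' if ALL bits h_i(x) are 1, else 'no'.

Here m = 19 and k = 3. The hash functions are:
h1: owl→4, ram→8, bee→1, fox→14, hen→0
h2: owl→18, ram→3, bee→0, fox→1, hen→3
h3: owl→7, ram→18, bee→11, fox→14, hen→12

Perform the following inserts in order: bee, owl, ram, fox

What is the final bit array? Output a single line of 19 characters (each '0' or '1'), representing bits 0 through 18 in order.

Start: bits=0000000000000000000
After insert 'bee': sets bits 0 1 11 -> bits=1100000000010000000
After insert 'owl': sets bits 4 7 18 -> bits=1100100100010000001
After insert 'ram': sets bits 3 8 18 -> bits=1101100110010000001
After insert 'fox': sets bits 1 14 -> bits=1101100110010010001

Answer: 1101100110010010001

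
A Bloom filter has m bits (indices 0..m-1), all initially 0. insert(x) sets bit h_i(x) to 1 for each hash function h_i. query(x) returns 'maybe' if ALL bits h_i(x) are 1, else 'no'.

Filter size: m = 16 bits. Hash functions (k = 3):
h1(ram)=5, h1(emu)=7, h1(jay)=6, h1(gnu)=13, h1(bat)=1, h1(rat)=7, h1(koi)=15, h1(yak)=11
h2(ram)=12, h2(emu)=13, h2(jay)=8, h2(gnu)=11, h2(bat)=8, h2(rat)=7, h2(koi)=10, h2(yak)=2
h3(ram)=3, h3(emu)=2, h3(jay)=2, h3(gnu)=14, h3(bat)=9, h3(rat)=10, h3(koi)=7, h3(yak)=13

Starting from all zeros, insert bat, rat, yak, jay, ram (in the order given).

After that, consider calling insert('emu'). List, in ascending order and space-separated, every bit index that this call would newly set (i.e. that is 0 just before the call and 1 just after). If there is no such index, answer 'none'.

Start: bits=0000000000000000
After insert 'bat': sets bits 1 8 9 -> bits=0100000011000000
After insert 'rat': sets bits 7 10 -> bits=0100000111100000
After insert 'yak': sets bits 2 11 13 -> bits=0110000111110100
After insert 'jay': sets bits 2 6 8 -> bits=0110001111110100
After insert 'ram': sets bits 3 5 12 -> bits=0111011111111100
insert 'emu' would touch bits 2 7 13; currently bit2=1, bit7=1, bit13=1
Bits that are 0 among those (would change 0->1): none

Answer: none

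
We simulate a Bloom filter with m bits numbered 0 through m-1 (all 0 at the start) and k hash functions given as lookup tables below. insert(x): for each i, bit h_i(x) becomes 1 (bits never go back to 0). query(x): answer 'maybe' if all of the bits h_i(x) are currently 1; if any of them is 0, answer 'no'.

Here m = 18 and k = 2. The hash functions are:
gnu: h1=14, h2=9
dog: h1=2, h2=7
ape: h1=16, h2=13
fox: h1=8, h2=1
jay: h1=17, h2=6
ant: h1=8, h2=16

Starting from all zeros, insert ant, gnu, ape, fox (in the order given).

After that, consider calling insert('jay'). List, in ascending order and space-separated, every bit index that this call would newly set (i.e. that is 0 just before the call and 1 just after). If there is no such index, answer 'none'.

Start: bits=000000000000000000
After insert 'ant': sets bits 8 16 -> bits=000000001000000010
After insert 'gnu': sets bits 9 14 -> bits=000000001100001010
After insert 'ape': sets bits 13 16 -> bits=000000001100011010
After insert 'fox': sets bits 1 8 -> bits=010000001100011010
insert 'jay' would touch bits 6 17; currently bit6=0, bit17=0
Bits that are 0 among those (would change 0->1): 6 17

Answer: 6 17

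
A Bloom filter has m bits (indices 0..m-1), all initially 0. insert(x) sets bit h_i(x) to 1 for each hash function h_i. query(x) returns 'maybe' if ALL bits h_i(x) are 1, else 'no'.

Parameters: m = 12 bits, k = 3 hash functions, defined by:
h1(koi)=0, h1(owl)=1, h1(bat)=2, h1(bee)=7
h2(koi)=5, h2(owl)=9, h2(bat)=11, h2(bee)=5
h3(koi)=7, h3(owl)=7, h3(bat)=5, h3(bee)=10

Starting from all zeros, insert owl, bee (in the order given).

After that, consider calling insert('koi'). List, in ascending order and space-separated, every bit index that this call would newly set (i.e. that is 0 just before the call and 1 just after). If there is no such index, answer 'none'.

Start: bits=000000000000
After insert 'owl': sets bits 1 7 9 -> bits=010000010100
After insert 'bee': sets bits 5 7 10 -> bits=010001010110
insert 'koi' would touch bits 0 5 7; currently bit0=0, bit5=1, bit7=1
Bits that are 0 among those (would change 0->1): 0

Answer: 0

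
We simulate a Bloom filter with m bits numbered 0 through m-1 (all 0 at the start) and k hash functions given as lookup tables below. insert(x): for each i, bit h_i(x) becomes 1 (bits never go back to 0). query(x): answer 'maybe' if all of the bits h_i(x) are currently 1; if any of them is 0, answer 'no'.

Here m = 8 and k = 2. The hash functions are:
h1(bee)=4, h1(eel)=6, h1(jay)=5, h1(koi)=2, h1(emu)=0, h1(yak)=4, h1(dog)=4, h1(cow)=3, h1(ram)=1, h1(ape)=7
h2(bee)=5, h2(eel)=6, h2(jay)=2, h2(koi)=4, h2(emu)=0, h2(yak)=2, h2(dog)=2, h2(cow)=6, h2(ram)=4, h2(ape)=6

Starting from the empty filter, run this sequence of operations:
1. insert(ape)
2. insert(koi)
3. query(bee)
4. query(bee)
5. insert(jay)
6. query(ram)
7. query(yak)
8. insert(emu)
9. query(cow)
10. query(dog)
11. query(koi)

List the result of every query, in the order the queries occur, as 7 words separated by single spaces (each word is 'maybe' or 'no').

Start: bits=00000000
Op 1: insert ape -> sets bits 6 7 -> bits=00000011
Op 2: insert koi -> sets bits 2 4 -> bits=00101011
Op 3: query bee -> checks bit4=1, bit5=0 (has a 0) -> no
Op 4: query bee -> checks bit4=1, bit5=0 (has a 0) -> no
Op 5: insert jay -> sets bits 2 5 -> bits=00101111
Op 6: query ram -> checks bit1=0, bit4=1 (has a 0) -> no
Op 7: query yak -> checks bit2=1, bit4=1 (all 1) -> maybe
Op 8: insert emu -> sets bits 0 -> bits=10101111
Op 9: query cow -> checks bit3=0, bit6=1 (has a 0) -> no
Op 10: query dog -> checks bit2=1, bit4=1 (all 1) -> maybe
Op 11: query koi -> checks bit2=1, bit4=1 (all 1) -> maybe
Query results in order: no no no maybe no maybe maybe

Answer: no no no maybe no maybe maybe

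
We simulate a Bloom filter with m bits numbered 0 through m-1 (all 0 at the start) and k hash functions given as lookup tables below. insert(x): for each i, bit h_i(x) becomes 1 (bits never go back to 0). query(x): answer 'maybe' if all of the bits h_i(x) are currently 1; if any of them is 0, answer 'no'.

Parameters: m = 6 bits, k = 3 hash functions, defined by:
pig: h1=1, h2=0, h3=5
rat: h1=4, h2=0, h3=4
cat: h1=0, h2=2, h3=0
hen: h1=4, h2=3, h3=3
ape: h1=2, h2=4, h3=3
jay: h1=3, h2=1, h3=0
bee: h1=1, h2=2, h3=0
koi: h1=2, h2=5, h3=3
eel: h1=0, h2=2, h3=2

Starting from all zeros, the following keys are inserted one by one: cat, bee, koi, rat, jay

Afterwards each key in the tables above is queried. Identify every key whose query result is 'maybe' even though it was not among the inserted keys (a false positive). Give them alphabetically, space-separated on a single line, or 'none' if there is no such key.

Start: bits=000000
After insert 'cat': sets bits 0 2 -> bits=101000
After insert 'bee': sets bits 0 1 2 -> bits=111000
After insert 'koi': sets bits 2 3 5 -> bits=111101
After insert 'rat': sets bits 0 4 -> bits=111111
After insert 'jay': sets bits 0 1 3 -> bits=111111
Not inserted: ape eel hen pig — query each against bits=111111:
query ape: checks bit2=1, bit3=1, bit4=1 (all 1) -> maybe => FALSE POSITIVE
query eel: checks bit0=1, bit2=1 (all 1) -> maybe => FALSE POSITIVE
query hen: checks bit3=1, bit4=1 (all 1) -> maybe => FALSE POSITIVE
query pig: checks bit0=1, bit1=1, bit5=1 (all 1) -> maybe => FALSE POSITIVE
False positives (alphabetical): ape eel hen pig

Answer: ape eel hen pig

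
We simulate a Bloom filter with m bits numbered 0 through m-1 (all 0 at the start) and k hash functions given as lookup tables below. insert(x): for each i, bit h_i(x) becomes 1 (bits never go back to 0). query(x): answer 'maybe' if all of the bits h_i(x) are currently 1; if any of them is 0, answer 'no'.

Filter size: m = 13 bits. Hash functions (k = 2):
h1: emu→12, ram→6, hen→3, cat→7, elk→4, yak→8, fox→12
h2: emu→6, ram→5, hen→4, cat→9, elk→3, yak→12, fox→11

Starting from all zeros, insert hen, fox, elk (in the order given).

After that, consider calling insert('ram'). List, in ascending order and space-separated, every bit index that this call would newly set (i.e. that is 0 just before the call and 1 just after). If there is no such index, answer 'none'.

Start: bits=0000000000000
After insert 'hen': sets bits 3 4 -> bits=0001100000000
After insert 'fox': sets bits 11 12 -> bits=0001100000011
After insert 'elk': sets bits 3 4 -> bits=0001100000011
insert 'ram' would touch bits 5 6; currently bit5=0, bit6=0
Bits that are 0 among those (would change 0->1): 5 6

Answer: 5 6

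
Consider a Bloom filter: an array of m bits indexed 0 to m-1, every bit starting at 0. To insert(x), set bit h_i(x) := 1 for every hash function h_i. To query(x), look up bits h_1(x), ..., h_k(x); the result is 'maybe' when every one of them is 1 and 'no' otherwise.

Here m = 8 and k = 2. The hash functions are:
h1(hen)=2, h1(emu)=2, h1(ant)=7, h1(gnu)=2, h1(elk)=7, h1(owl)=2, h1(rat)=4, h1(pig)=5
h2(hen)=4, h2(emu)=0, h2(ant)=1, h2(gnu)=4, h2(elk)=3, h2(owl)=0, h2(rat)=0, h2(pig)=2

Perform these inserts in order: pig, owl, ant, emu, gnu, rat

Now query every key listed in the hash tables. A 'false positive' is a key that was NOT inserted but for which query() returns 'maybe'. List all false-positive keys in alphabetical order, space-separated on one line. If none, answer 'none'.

Start: bits=00000000
After insert 'pig': sets bits 2 5 -> bits=00100100
After insert 'owl': sets bits 0 2 -> bits=10100100
After insert 'ant': sets bits 1 7 -> bits=11100101
After insert 'emu': sets bits 0 2 -> bits=11100101
After insert 'gnu': sets bits 2 4 -> bits=11101101
After insert 'rat': sets bits 0 4 -> bits=11101101
Not inserted: elk hen — query each against bits=11101101:
query elk: checks bit3=0, bit7=1 (has a 0) -> no => not a false positive
query hen: checks bit2=1, bit4=1 (all 1) -> maybe => FALSE POSITIVE
False positives (alphabetical): hen

Answer: hen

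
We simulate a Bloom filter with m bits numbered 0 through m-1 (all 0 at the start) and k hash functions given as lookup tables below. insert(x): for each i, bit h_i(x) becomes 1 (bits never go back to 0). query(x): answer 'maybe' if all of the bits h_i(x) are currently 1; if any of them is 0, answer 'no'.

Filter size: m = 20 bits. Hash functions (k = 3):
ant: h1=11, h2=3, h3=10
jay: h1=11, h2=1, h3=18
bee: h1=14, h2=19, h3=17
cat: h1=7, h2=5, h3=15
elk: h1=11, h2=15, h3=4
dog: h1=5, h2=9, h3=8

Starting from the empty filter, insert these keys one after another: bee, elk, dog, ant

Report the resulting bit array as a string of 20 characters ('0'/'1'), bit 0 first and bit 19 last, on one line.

Answer: 00011100111100110101

Derivation:
Start: bits=00000000000000000000
After insert 'bee': sets bits 14 17 19 -> bits=00000000000000100101
After insert 'elk': sets bits 4 11 15 -> bits=00001000000100110101
After insert 'dog': sets bits 5 8 9 -> bits=00001100110100110101
After insert 'ant': sets bits 3 10 11 -> bits=00011100111100110101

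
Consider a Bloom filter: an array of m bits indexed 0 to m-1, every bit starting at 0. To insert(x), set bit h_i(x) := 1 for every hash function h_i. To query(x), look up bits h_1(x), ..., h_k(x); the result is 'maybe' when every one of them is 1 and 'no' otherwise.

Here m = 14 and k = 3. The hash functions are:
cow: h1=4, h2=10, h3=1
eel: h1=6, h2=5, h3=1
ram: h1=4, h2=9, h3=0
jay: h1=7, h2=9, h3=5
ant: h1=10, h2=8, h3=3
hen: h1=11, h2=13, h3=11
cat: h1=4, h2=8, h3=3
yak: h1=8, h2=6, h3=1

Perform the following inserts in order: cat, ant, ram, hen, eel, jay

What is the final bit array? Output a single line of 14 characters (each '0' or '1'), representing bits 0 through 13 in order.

Answer: 11011111111101

Derivation:
Start: bits=00000000000000
After insert 'cat': sets bits 3 4 8 -> bits=00011000100000
After insert 'ant': sets bits 3 8 10 -> bits=00011000101000
After insert 'ram': sets bits 0 4 9 -> bits=10011000111000
After insert 'hen': sets bits 11 13 -> bits=10011000111101
After insert 'eel': sets bits 1 5 6 -> bits=11011110111101
After insert 'jay': sets bits 5 7 9 -> bits=11011111111101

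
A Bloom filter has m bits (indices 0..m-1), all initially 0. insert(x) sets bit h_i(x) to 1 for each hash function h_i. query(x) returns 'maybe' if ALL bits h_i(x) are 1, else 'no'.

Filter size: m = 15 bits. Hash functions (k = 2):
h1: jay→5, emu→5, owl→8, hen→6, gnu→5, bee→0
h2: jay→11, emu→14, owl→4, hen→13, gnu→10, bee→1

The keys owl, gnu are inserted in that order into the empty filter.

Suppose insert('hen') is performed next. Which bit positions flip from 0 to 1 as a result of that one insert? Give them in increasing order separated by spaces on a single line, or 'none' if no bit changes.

Answer: 6 13

Derivation:
Start: bits=000000000000000
After insert 'owl': sets bits 4 8 -> bits=000010001000000
After insert 'gnu': sets bits 5 10 -> bits=000011001010000
insert 'hen' would touch bits 6 13; currently bit6=0, bit13=0
Bits that are 0 among those (would change 0->1): 6 13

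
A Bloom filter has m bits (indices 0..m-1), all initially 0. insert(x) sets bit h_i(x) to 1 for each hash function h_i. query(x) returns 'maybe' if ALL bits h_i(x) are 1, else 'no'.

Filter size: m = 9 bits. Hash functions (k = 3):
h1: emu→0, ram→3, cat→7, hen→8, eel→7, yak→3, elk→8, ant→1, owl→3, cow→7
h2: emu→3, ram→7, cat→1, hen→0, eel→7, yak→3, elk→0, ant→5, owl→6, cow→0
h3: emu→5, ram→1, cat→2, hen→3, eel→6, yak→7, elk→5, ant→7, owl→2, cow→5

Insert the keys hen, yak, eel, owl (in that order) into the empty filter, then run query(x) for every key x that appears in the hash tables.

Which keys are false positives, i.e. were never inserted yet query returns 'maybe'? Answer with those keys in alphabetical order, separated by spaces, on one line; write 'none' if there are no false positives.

Answer: none

Derivation:
Start: bits=000000000
After insert 'hen': sets bits 0 3 8 -> bits=100100001
After insert 'yak': sets bits 3 7 -> bits=100100011
After insert 'eel': sets bits 6 7 -> bits=100100111
After insert 'owl': sets bits 2 3 6 -> bits=101100111
Not inserted: ant cat cow elk emu ram — query each against bits=101100111:
query ant: checks bit1=0, bit5=0, bit7=1 (has a 0) -> no => not a false positive
query cat: checks bit1=0, bit2=1, bit7=1 (has a 0) -> no => not a false positive
query cow: checks bit0=1, bit5=0, bit7=1 (has a 0) -> no => not a false positive
query elk: checks bit0=1, bit5=0, bit8=1 (has a 0) -> no => not a false positive
query emu: checks bit0=1, bit3=1, bit5=0 (has a 0) -> no => not a false positive
query ram: checks bit1=0, bit3=1, bit7=1 (has a 0) -> no => not a false positive
False positives (alphabetical): none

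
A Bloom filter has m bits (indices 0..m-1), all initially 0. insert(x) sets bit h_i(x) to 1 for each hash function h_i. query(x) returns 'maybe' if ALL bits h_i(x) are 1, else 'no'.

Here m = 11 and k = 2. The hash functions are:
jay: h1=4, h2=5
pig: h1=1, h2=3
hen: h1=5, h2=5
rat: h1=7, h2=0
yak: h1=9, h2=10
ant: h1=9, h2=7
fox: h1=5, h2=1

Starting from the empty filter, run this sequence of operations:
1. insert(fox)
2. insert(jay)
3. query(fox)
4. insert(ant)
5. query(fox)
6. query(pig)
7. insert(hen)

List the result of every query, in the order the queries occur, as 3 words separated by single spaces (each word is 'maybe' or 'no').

Start: bits=00000000000
Op 1: insert fox -> sets bits 1 5 -> bits=01000100000
Op 2: insert jay -> sets bits 4 5 -> bits=01001100000
Op 3: query fox -> checks bit1=1, bit5=1 (all 1) -> maybe
Op 4: insert ant -> sets bits 7 9 -> bits=01001101010
Op 5: query fox -> checks bit1=1, bit5=1 (all 1) -> maybe
Op 6: query pig -> checks bit1=1, bit3=0 (has a 0) -> no
Op 7: insert hen -> sets bits 5 -> bits=01001101010
Query results in order: maybe maybe no

Answer: maybe maybe no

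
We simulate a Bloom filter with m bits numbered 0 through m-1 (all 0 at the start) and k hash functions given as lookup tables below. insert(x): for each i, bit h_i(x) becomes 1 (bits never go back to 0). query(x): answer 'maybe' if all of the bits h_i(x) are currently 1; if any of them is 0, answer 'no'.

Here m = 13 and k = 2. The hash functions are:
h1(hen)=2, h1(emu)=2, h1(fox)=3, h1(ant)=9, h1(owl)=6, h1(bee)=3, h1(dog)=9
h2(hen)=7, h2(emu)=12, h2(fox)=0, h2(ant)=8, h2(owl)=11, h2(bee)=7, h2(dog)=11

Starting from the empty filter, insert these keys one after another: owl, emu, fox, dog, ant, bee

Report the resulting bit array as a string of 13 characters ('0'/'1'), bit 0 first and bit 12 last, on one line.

Answer: 1011001111011

Derivation:
Start: bits=0000000000000
After insert 'owl': sets bits 6 11 -> bits=0000001000010
After insert 'emu': sets bits 2 12 -> bits=0010001000011
After insert 'fox': sets bits 0 3 -> bits=1011001000011
After insert 'dog': sets bits 9 11 -> bits=1011001001011
After insert 'ant': sets bits 8 9 -> bits=1011001011011
After insert 'bee': sets bits 3 7 -> bits=1011001111011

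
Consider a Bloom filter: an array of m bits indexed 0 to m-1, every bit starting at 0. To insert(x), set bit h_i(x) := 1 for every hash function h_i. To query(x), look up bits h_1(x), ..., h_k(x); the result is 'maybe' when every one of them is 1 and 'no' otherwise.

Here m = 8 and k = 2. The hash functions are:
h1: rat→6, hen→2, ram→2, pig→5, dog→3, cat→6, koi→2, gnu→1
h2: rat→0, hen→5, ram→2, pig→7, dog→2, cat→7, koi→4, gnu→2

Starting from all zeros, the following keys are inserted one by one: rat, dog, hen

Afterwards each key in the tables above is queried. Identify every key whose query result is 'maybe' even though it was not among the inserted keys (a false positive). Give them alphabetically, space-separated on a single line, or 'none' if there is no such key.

Answer: ram

Derivation:
Start: bits=00000000
After insert 'rat': sets bits 0 6 -> bits=10000010
After insert 'dog': sets bits 2 3 -> bits=10110010
After insert 'hen': sets bits 2 5 -> bits=10110110
Not inserted: cat gnu koi pig ram — query each against bits=10110110:
query cat: checks bit6=1, bit7=0 (has a 0) -> no => not a false positive
query gnu: checks bit1=0, bit2=1 (has a 0) -> no => not a false positive
query koi: checks bit2=1, bit4=0 (has a 0) -> no => not a false positive
query pig: checks bit5=1, bit7=0 (has a 0) -> no => not a false positive
query ram: checks bit2=1 (all 1) -> maybe => FALSE POSITIVE
False positives (alphabetical): ram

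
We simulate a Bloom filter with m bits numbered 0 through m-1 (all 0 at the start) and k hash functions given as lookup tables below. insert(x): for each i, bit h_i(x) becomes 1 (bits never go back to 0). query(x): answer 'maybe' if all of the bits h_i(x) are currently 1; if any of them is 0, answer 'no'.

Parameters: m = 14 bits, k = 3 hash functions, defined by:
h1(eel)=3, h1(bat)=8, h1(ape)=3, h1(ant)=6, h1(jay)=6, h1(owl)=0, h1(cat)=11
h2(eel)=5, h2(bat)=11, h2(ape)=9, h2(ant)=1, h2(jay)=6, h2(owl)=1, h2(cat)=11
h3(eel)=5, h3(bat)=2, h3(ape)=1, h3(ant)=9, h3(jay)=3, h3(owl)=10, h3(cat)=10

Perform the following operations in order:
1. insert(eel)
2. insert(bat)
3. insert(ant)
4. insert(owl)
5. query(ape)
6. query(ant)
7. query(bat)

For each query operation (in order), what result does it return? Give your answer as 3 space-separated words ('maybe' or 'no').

Answer: maybe maybe maybe

Derivation:
Start: bits=00000000000000
Op 1: insert eel -> sets bits 3 5 -> bits=00010100000000
Op 2: insert bat -> sets bits 2 8 11 -> bits=00110100100100
Op 3: insert ant -> sets bits 1 6 9 -> bits=01110110110100
Op 4: insert owl -> sets bits 0 1 10 -> bits=11110110111100
Op 5: query ape -> checks bit1=1, bit3=1, bit9=1 (all 1) -> maybe
Op 6: query ant -> checks bit1=1, bit6=1, bit9=1 (all 1) -> maybe
Op 7: query bat -> checks bit2=1, bit8=1, bit11=1 (all 1) -> maybe
Query results in order: maybe maybe maybe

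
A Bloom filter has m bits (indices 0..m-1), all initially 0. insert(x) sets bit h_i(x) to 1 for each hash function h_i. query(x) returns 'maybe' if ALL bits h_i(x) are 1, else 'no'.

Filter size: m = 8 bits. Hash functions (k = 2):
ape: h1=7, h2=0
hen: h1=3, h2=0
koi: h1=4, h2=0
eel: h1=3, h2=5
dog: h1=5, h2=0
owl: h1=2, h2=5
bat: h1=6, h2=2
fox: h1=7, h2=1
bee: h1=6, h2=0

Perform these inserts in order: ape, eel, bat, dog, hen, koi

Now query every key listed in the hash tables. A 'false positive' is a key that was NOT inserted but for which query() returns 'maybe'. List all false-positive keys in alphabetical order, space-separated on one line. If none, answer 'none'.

Answer: bee owl

Derivation:
Start: bits=00000000
After insert 'ape': sets bits 0 7 -> bits=10000001
After insert 'eel': sets bits 3 5 -> bits=10010101
After insert 'bat': sets bits 2 6 -> bits=10110111
After insert 'dog': sets bits 0 5 -> bits=10110111
After insert 'hen': sets bits 0 3 -> bits=10110111
After insert 'koi': sets bits 0 4 -> bits=10111111
Not inserted: bee fox owl — query each against bits=10111111:
query bee: checks bit0=1, bit6=1 (all 1) -> maybe => FALSE POSITIVE
query fox: checks bit1=0, bit7=1 (has a 0) -> no => not a false positive
query owl: checks bit2=1, bit5=1 (all 1) -> maybe => FALSE POSITIVE
False positives (alphabetical): bee owl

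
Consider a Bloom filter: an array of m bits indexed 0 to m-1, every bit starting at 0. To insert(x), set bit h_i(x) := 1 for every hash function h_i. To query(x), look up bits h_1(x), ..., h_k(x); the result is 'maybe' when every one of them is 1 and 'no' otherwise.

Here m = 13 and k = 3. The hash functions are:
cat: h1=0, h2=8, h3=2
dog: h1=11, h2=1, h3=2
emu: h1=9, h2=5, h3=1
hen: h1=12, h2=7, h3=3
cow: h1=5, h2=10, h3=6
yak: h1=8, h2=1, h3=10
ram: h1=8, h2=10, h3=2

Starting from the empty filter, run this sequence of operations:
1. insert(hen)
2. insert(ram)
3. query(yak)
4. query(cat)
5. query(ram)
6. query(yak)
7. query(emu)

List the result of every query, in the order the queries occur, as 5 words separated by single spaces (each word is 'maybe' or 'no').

Start: bits=0000000000000
Op 1: insert hen -> sets bits 3 7 12 -> bits=0001000100001
Op 2: insert ram -> sets bits 2 8 10 -> bits=0011000110101
Op 3: query yak -> checks bit1=0, bit8=1, bit10=1 (has a 0) -> no
Op 4: query cat -> checks bit0=0, bit2=1, bit8=1 (has a 0) -> no
Op 5: query ram -> checks bit2=1, bit8=1, bit10=1 (all 1) -> maybe
Op 6: query yak -> checks bit1=0, bit8=1, bit10=1 (has a 0) -> no
Op 7: query emu -> checks bit1=0, bit5=0, bit9=0 (has a 0) -> no
Query results in order: no no maybe no no

Answer: no no maybe no no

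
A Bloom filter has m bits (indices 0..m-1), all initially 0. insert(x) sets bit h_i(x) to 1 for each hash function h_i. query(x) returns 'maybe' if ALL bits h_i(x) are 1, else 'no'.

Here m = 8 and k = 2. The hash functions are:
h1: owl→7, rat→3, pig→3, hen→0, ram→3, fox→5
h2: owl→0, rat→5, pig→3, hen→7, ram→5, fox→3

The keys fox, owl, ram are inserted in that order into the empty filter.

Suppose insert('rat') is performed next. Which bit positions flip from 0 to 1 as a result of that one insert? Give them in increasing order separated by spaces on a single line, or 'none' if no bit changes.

Start: bits=00000000
After insert 'fox': sets bits 3 5 -> bits=00010100
After insert 'owl': sets bits 0 7 -> bits=10010101
After insert 'ram': sets bits 3 5 -> bits=10010101
insert 'rat' would touch bits 3 5; currently bit3=1, bit5=1
Bits that are 0 among those (would change 0->1): none

Answer: none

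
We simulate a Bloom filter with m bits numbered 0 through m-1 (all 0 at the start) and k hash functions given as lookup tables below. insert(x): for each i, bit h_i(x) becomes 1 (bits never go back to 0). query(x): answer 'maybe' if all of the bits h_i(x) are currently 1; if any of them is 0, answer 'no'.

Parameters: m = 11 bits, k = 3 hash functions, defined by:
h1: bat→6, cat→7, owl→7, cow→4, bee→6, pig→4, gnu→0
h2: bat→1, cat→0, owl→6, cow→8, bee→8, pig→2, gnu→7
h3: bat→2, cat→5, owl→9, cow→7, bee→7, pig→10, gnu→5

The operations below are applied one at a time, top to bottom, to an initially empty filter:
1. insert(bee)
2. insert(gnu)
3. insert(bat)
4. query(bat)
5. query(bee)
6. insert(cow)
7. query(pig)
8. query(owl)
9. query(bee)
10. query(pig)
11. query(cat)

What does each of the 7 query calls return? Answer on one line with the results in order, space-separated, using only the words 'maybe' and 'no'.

Start: bits=00000000000
Op 1: insert bee -> sets bits 6 7 8 -> bits=00000011100
Op 2: insert gnu -> sets bits 0 5 7 -> bits=10000111100
Op 3: insert bat -> sets bits 1 2 6 -> bits=11100111100
Op 4: query bat -> checks bit1=1, bit2=1, bit6=1 (all 1) -> maybe
Op 5: query bee -> checks bit6=1, bit7=1, bit8=1 (all 1) -> maybe
Op 6: insert cow -> sets bits 4 7 8 -> bits=11101111100
Op 7: query pig -> checks bit2=1, bit4=1, bit10=0 (has a 0) -> no
Op 8: query owl -> checks bit6=1, bit7=1, bit9=0 (has a 0) -> no
Op 9: query bee -> checks bit6=1, bit7=1, bit8=1 (all 1) -> maybe
Op 10: query pig -> checks bit2=1, bit4=1, bit10=0 (has a 0) -> no
Op 11: query cat -> checks bit0=1, bit5=1, bit7=1 (all 1) -> maybe
Query results in order: maybe maybe no no maybe no maybe

Answer: maybe maybe no no maybe no maybe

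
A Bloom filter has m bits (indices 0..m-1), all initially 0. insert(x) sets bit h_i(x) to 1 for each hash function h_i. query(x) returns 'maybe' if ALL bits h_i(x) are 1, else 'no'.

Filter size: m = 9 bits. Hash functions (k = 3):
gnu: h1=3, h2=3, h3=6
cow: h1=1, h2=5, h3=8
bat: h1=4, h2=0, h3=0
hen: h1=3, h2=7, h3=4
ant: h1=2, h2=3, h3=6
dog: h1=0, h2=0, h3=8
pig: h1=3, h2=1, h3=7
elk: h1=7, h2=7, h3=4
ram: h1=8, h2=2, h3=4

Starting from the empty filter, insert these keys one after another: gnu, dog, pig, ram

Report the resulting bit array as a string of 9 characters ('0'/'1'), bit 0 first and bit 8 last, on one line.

Answer: 111110111

Derivation:
Start: bits=000000000
After insert 'gnu': sets bits 3 6 -> bits=000100100
After insert 'dog': sets bits 0 8 -> bits=100100101
After insert 'pig': sets bits 1 3 7 -> bits=110100111
After insert 'ram': sets bits 2 4 8 -> bits=111110111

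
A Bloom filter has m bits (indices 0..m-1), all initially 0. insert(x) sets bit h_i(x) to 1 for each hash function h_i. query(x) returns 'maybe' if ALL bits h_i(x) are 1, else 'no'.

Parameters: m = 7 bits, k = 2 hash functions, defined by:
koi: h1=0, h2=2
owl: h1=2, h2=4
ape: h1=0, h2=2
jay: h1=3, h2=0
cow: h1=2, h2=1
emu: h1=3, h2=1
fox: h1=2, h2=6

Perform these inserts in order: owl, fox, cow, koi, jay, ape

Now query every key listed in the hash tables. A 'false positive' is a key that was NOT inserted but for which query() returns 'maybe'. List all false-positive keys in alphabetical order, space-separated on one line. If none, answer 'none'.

Start: bits=0000000
After insert 'owl': sets bits 2 4 -> bits=0010100
After insert 'fox': sets bits 2 6 -> bits=0010101
After insert 'cow': sets bits 1 2 -> bits=0110101
After insert 'koi': sets bits 0 2 -> bits=1110101
After insert 'jay': sets bits 0 3 -> bits=1111101
After insert 'ape': sets bits 0 2 -> bits=1111101
Not inserted: emu — query each against bits=1111101:
query emu: checks bit1=1, bit3=1 (all 1) -> maybe => FALSE POSITIVE
False positives (alphabetical): emu

Answer: emu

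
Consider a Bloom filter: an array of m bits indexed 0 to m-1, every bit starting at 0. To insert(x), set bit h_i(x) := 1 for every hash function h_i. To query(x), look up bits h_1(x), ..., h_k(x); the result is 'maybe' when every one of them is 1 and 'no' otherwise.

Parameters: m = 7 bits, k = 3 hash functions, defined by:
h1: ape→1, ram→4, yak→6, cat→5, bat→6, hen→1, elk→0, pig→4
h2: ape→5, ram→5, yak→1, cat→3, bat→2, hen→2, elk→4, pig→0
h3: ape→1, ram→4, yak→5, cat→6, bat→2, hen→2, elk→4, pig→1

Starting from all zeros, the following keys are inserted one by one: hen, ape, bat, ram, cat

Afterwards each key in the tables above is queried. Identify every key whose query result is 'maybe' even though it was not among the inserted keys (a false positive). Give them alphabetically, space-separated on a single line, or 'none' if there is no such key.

Start: bits=0000000
After insert 'hen': sets bits 1 2 -> bits=0110000
After insert 'ape': sets bits 1 5 -> bits=0110010
After insert 'bat': sets bits 2 6 -> bits=0110011
After insert 'ram': sets bits 4 5 -> bits=0110111
After insert 'cat': sets bits 3 5 6 -> bits=0111111
Not inserted: elk pig yak — query each against bits=0111111:
query elk: checks bit0=0, bit4=1 (has a 0) -> no => not a false positive
query pig: checks bit0=0, bit1=1, bit4=1 (has a 0) -> no => not a false positive
query yak: checks bit1=1, bit5=1, bit6=1 (all 1) -> maybe => FALSE POSITIVE
False positives (alphabetical): yak

Answer: yak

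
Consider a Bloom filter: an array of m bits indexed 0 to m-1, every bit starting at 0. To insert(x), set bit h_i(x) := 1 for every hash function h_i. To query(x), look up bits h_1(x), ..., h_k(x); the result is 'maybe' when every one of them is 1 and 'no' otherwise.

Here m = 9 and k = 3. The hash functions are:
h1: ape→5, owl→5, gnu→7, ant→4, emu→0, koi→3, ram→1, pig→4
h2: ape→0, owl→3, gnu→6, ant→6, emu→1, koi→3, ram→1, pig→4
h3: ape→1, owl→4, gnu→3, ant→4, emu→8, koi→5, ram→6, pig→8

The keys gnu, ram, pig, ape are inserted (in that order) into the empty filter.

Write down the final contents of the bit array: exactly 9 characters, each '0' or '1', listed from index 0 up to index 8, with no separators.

Start: bits=000000000
After insert 'gnu': sets bits 3 6 7 -> bits=000100110
After insert 'ram': sets bits 1 6 -> bits=010100110
After insert 'pig': sets bits 4 8 -> bits=010110111
After insert 'ape': sets bits 0 1 5 -> bits=110111111

Answer: 110111111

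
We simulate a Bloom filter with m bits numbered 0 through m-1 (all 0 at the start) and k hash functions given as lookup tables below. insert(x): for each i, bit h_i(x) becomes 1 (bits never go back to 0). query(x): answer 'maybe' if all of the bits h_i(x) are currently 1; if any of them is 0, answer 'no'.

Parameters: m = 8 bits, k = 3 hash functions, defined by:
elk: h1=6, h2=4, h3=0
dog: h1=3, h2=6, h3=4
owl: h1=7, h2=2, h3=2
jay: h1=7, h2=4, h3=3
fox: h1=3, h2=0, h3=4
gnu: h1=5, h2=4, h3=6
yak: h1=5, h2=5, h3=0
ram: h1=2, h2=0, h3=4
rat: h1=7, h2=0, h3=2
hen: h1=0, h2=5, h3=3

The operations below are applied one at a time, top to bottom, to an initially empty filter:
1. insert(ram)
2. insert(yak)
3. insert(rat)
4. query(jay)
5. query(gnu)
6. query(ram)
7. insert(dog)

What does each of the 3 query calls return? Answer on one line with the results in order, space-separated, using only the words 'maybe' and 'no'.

Answer: no no maybe

Derivation:
Start: bits=00000000
Op 1: insert ram -> sets bits 0 2 4 -> bits=10101000
Op 2: insert yak -> sets bits 0 5 -> bits=10101100
Op 3: insert rat -> sets bits 0 2 7 -> bits=10101101
Op 4: query jay -> checks bit3=0, bit4=1, bit7=1 (has a 0) -> no
Op 5: query gnu -> checks bit4=1, bit5=1, bit6=0 (has a 0) -> no
Op 6: query ram -> checks bit0=1, bit2=1, bit4=1 (all 1) -> maybe
Op 7: insert dog -> sets bits 3 4 6 -> bits=10111111
Query results in order: no no maybe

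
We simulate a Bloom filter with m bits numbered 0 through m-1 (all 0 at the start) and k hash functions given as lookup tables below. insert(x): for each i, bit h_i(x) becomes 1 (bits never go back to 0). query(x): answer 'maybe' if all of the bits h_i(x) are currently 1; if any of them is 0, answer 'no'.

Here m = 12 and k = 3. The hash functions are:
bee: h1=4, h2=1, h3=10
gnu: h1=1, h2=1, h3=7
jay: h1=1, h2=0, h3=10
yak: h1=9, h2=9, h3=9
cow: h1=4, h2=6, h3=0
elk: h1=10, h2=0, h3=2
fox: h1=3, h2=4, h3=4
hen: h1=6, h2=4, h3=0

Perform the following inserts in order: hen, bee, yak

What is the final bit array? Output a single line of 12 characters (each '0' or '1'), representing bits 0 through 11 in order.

Answer: 110010100110

Derivation:
Start: bits=000000000000
After insert 'hen': sets bits 0 4 6 -> bits=100010100000
After insert 'bee': sets bits 1 4 10 -> bits=110010100010
After insert 'yak': sets bits 9 -> bits=110010100110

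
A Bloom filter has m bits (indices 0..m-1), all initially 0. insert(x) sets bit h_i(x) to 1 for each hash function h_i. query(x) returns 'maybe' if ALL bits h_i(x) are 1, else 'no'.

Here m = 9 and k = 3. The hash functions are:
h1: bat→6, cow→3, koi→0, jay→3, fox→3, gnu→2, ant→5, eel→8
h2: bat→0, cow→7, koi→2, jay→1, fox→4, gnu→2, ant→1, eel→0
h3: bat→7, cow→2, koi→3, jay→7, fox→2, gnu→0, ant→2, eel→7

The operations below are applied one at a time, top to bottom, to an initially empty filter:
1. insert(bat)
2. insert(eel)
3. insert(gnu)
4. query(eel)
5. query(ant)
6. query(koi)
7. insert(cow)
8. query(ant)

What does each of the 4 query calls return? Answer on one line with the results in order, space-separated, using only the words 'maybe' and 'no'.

Answer: maybe no no no

Derivation:
Start: bits=000000000
Op 1: insert bat -> sets bits 0 6 7 -> bits=100000110
Op 2: insert eel -> sets bits 0 7 8 -> bits=100000111
Op 3: insert gnu -> sets bits 0 2 -> bits=101000111
Op 4: query eel -> checks bit0=1, bit7=1, bit8=1 (all 1) -> maybe
Op 5: query ant -> checks bit1=0, bit2=1, bit5=0 (has a 0) -> no
Op 6: query koi -> checks bit0=1, bit2=1, bit3=0 (has a 0) -> no
Op 7: insert cow -> sets bits 2 3 7 -> bits=101100111
Op 8: query ant -> checks bit1=0, bit2=1, bit5=0 (has a 0) -> no
Query results in order: maybe no no no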